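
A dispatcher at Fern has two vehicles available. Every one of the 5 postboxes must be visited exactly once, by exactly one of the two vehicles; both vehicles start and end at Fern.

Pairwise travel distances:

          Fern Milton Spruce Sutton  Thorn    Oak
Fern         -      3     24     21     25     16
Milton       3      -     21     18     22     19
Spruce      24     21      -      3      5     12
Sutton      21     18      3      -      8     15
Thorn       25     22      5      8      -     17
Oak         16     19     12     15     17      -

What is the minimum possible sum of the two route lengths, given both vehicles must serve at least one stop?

68 — the smallest possible combined total.

There are 2^4 − 1 = 15 ways to divide the 5 stops into two non-empty groups. For each, the best each vehicle can do is its own shortest tour through its group:
  {Milton} + {Spruce, Sutton, Thorn, Oak}: 6 + 62 = 68
  {Spruce} + {Milton, Sutton, Thorn, Oak}: 48 + 62 = 110
  {Milton, Spruce} + {Sutton, Thorn, Oak}: 48 + 62 = 110
  {Sutton} + {Milton, Spruce, Thorn, Oak}: 42 + 58 = 100
  {Milton, Sutton} + {Spruce, Thorn, Oak}: 42 + 58 = 100
  {Spruce, Sutton} + {Milton, Thorn, Oak}: 48 + 58 = 106
  … (15 splits in total)
Best: vehicle 1 Fern → Milton → Fern = 6; vehicle 2 Fern → Sutton → Spruce → Thorn → Oak → Fern = 62; combined 68.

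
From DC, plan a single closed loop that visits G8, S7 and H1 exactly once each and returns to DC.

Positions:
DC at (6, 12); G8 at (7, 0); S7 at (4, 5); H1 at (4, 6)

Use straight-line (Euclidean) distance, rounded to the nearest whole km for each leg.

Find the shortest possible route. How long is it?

With 3 stops there are 3!/2 = 3 distinct round trips (a route and its reverse cost the same).
DC→G8→S7→H1→DC: 12+6+1+6 = 25
DC→G8→H1→S7→DC: 12+7+1+7 = 27
DC→S7→G8→H1→DC: 7+6+7+6 = 26
The minimum is 25.
One optimal route: DC → G8 → S7 → H1 → DC (or its reverse).

25 km — the shortest possible round trip.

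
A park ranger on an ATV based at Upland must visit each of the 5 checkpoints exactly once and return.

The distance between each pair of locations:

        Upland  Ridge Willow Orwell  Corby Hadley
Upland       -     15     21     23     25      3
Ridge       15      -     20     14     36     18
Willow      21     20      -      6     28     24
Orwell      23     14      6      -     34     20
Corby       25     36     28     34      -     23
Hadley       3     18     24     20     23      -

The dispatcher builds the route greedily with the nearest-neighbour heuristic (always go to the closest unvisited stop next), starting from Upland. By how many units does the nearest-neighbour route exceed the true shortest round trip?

From Upland: Hadley=3, Ridge=15, Willow=21, Orwell=23, Corby=25 → choose Hadley (3).
From Hadley: Ridge=18, Orwell=20, Corby=23, Willow=24 → choose Ridge (18).
From Ridge: Orwell=14, Willow=20, Corby=36 → choose Orwell (14).
From Orwell: Willow=6, Corby=34 → choose Willow (6).
From Willow: Corby=28 → choose Corby (28).
NN route Upland → Hadley → Ridge → Orwell → Willow → Corby → Upland costs 94.
Optimal: Upland → Ridge → Orwell → Willow → Corby → Hadley → Upland costs 89 (by enumerating all 60 distinct tours).
Excess = 94 − 89 = 5.

5 longer than the optimal tour.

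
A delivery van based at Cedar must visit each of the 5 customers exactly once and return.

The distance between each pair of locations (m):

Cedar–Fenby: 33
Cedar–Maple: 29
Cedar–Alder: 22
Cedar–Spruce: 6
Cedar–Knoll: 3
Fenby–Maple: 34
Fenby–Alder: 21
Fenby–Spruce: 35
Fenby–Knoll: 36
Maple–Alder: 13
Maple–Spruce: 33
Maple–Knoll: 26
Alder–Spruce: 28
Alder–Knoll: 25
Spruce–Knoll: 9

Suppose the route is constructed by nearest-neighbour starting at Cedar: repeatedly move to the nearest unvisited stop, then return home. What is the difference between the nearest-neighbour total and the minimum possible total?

Excess over optimum: 16 m.

Cedar: Knoll=3, Spruce=6, Alder=22, Maple=29, Fenby=33 ⇒ Knoll
Knoll: Spruce=9, Alder=25, Maple=26, Fenby=36 ⇒ Spruce
Spruce: Alder=28, Maple=33, Fenby=35 ⇒ Alder
Alder: Maple=13, Fenby=21 ⇒ Maple
Maple: Fenby=34 ⇒ Fenby
NN route Cedar → Knoll → Spruce → Alder → Maple → Fenby → Cedar costs 120.
Optimal: Cedar → Spruce → Fenby → Alder → Maple → Knoll → Cedar costs 104 (by enumerating all 60 distinct tours).
Excess = 120 − 104 = 16.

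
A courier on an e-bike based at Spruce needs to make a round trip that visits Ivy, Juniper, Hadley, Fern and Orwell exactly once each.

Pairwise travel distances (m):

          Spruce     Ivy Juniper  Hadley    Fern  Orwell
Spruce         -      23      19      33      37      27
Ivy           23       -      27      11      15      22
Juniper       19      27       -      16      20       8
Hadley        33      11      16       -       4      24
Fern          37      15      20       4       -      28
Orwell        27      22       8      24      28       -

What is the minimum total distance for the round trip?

Spruce→Ivy→Juniper→Hadley→Fern→Orwell→Spruce: 23+27+16+4+28+27 = 125
Spruce→Ivy→Juniper→Hadley→Orwell→Fern→Spruce: 23+27+16+24+28+37 = 155
Spruce→Ivy→Juniper→Fern→Hadley→Orwell→Spruce: 23+27+20+4+24+27 = 125
Spruce→Ivy→Juniper→Fern→Orwell→Hadley→Spruce: 23+27+20+28+24+33 = 155
Spruce→Ivy→Juniper→Orwell→Hadley→Fern→Spruce: 23+27+8+24+4+37 = 123
Spruce→Ivy→Juniper→Orwell→Fern→Hadley→Spruce: 23+27+8+28+4+33 = 123
Spruce→Ivy→Hadley→Juniper→Fern→Orwell→Spruce: 23+11+16+20+28+27 = 125
Spruce→Ivy→Hadley→Juniper→Orwell→Fern→Spruce: 23+11+16+8+28+37 = 123
Spruce→Ivy→Hadley→Fern→Juniper→Orwell→Spruce: 23+11+4+20+8+27 = 93
Spruce→Ivy→Hadley→Fern→Orwell→Juniper→Spruce: 23+11+4+28+8+19 = 93
Spruce→Ivy→Hadley→Orwell→Juniper→Fern→Spruce: 23+11+24+8+20+37 = 123
Spruce→Ivy→Hadley→Orwell→Fern→Juniper→Spruce: 23+11+24+28+20+19 = 125
Spruce→Ivy→Fern→Juniper→Hadley→Orwell→Spruce: 23+15+20+16+24+27 = 125
Spruce→Ivy→Fern→Juniper→Orwell→Hadley→Spruce: 23+15+20+8+24+33 = 123
… (46 more)
The minimum is 93.
One optimal route: Spruce → Ivy → Hadley → Fern → Juniper → Orwell → Spruce (or its reverse).

Minimum total distance: 93 m.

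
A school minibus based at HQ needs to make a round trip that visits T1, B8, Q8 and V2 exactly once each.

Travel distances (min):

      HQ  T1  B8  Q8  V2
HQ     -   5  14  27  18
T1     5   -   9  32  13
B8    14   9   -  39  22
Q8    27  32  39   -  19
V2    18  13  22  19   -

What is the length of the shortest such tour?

82 min — the shortest possible round trip.

With 4 stops there are 4!/2 = 12 distinct round trips (a route and its reverse cost the same).
HQ - T1 - B8 - Q8 - V2 - HQ: 5+9+39+19+18 = 90
HQ - T1 - B8 - V2 - Q8 - HQ: 5+9+22+19+27 = 82
HQ - T1 - Q8 - B8 - V2 - HQ: 5+32+39+22+18 = 116
HQ - T1 - Q8 - V2 - B8 - HQ: 5+32+19+22+14 = 92
HQ - T1 - V2 - B8 - Q8 - HQ: 5+13+22+39+27 = 106
HQ - T1 - V2 - Q8 - B8 - HQ: 5+13+19+39+14 = 90
HQ - B8 - T1 - Q8 - V2 - HQ: 14+9+32+19+18 = 92
HQ - B8 - T1 - V2 - Q8 - HQ: 14+9+13+19+27 = 82
HQ - B8 - Q8 - T1 - V2 - HQ: 14+39+32+13+18 = 116
HQ - B8 - V2 - T1 - Q8 - HQ: 14+22+13+32+27 = 108
HQ - Q8 - T1 - B8 - V2 - HQ: 27+32+9+22+18 = 108
HQ - Q8 - B8 - T1 - V2 - HQ: 27+39+9+13+18 = 106
The minimum is 82.
One optimal route: HQ → T1 → B8 → V2 → Q8 → HQ (or its reverse).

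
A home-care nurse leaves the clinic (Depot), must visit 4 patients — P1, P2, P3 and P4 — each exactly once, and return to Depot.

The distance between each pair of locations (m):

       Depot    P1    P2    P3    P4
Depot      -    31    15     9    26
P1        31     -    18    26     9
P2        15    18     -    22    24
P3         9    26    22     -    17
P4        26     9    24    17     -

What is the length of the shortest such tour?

There are 12 distinct closed tours to check (reversals are equivalent).
Depot - P1 - P2 - P3 - P4 - Depot: 31+18+22+17+26 = 114
Depot - P1 - P2 - P4 - P3 - Depot: 31+18+24+17+9 = 99
Depot - P1 - P3 - P2 - P4 - Depot: 31+26+22+24+26 = 129
Depot - P1 - P3 - P4 - P2 - Depot: 31+26+17+24+15 = 113
Depot - P1 - P4 - P2 - P3 - Depot: 31+9+24+22+9 = 95
Depot - P1 - P4 - P3 - P2 - Depot: 31+9+17+22+15 = 94
Depot - P2 - P1 - P3 - P4 - Depot: 15+18+26+17+26 = 102
Depot - P2 - P1 - P4 - P3 - Depot: 15+18+9+17+9 = 68
Depot - P2 - P3 - P1 - P4 - Depot: 15+22+26+9+26 = 98
Depot - P2 - P4 - P1 - P3 - Depot: 15+24+9+26+9 = 83
Depot - P3 - P1 - P2 - P4 - Depot: 9+26+18+24+26 = 103
Depot - P3 - P2 - P1 - P4 - Depot: 9+22+18+9+26 = 84
The minimum is 68.
One optimal route: Depot → P2 → P1 → P4 → P3 → Depot (or its reverse).

Shortest round trip = 68 m.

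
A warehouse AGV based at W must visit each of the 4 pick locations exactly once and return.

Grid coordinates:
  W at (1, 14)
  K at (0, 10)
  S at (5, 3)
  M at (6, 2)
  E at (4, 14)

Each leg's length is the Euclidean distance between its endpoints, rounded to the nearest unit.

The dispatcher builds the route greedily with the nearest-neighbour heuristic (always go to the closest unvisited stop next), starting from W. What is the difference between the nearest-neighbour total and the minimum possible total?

3 longer than the optimal tour.

W: E=3, K=4, S=12, M=13 ⇒ E
E: K=6, S=11, M=12 ⇒ K
K: S=9, M=10 ⇒ S
S: M=1 ⇒ M
NN route W → E → K → S → M → W costs 32.
Optimal: W → K → S → M → E → W costs 29 (by enumerating all 12 distinct tours).
Excess = 32 − 29 = 3.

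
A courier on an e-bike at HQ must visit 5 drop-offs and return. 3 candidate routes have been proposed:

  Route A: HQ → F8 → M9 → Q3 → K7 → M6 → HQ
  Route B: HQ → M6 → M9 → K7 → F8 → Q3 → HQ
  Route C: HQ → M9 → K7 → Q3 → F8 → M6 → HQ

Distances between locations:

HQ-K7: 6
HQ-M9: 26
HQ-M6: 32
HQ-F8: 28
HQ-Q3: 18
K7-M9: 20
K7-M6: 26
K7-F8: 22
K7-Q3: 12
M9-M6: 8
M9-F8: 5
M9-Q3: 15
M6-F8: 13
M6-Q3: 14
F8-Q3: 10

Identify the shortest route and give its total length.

Route A: 28 + 5 + 15 + 12 + 26 + 32 = 118
Route B: 32 + 8 + 20 + 22 + 10 + 18 = 110
Route C: 26 + 20 + 12 + 10 + 13 + 32 = 113

Shortest is Route B, total 110.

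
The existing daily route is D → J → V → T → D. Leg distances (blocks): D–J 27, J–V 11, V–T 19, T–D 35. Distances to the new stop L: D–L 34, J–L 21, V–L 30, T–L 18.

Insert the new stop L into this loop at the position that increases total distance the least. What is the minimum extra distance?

+17 blocks — insert L between T and D.

Insertion cost between consecutive stops i–j is d(i,L) + d(L,j) − d(i,j):
  between D and J: 34 + 21 − 27 = 28
  between J and V: 21 + 30 − 11 = 40
  between V and T: 30 + 18 − 19 = 29
  between T and D: 18 + 34 − 35 = 17
Cheapest insertion is between T and D, adding 17.
New total = 92 + 17 = 109.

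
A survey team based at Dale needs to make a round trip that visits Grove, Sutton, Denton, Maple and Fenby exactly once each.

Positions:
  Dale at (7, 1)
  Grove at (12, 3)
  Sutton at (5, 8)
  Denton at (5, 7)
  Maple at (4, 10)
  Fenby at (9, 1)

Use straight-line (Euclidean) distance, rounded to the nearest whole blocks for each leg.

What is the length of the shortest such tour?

Dale → Grove → Sutton → Denton → Maple → Fenby → Dale: 5+9+1+3+10+2 = 30
Dale → Grove → Sutton → Denton → Fenby → Maple → Dale: 5+9+1+7+10+9 = 41
Dale → Grove → Sutton → Maple → Denton → Fenby → Dale: 5+9+2+3+7+2 = 28
Dale → Grove → Sutton → Maple → Fenby → Denton → Dale: 5+9+2+10+7+6 = 39
Dale → Grove → Sutton → Fenby → Denton → Maple → Dale: 5+9+8+7+3+9 = 41
Dale → Grove → Sutton → Fenby → Maple → Denton → Dale: 5+9+8+10+3+6 = 41
Dale → Grove → Denton → Sutton → Maple → Fenby → Dale: 5+8+1+2+10+2 = 28
Dale → Grove → Denton → Sutton → Fenby → Maple → Dale: 5+8+1+8+10+9 = 41
Dale → Grove → Denton → Maple → Sutton → Fenby → Dale: 5+8+3+2+8+2 = 28
Dale → Grove → Denton → Maple → Fenby → Sutton → Dale: 5+8+3+10+8+7 = 41
Dale → Grove → Denton → Fenby → Sutton → Maple → Dale: 5+8+7+8+2+9 = 39
Dale → Grove → Denton → Fenby → Maple → Sutton → Dale: 5+8+7+10+2+7 = 39
Dale → Grove → Maple → Sutton → Denton → Fenby → Dale: 5+11+2+1+7+2 = 28
Dale → Grove → Maple → Sutton → Fenby → Denton → Dale: 5+11+2+8+7+6 = 39
… (46 more)
Dale → Sutton → Maple → Denton → Grove → Fenby → Dale: 7+2+3+8+4+2 = 26  ← best
The minimum is 26.
One optimal route: Dale → Sutton → Maple → Denton → Grove → Fenby → Dale (or its reverse).

26 blocks — the shortest possible round trip.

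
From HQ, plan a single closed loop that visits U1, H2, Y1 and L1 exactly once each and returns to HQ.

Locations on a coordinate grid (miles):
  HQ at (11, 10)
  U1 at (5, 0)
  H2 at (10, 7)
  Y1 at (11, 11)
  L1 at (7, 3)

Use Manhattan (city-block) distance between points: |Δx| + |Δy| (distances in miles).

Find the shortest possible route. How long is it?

There are 12 distinct closed tours to check (reversals are equivalent).
HQ→U1→H2→Y1→L1→HQ: 16+12+5+12+11 = 56
HQ→U1→H2→L1→Y1→HQ: 16+12+7+12+1 = 48
HQ→U1→Y1→H2→L1→HQ: 16+17+5+7+11 = 56
HQ→U1→Y1→L1→H2→HQ: 16+17+12+7+4 = 56
HQ→U1→L1→H2→Y1→HQ: 16+5+7+5+1 = 34
HQ→U1→L1→Y1→H2→HQ: 16+5+12+5+4 = 42
HQ→H2→U1→Y1→L1→HQ: 4+12+17+12+11 = 56
HQ→H2→U1→L1→Y1→HQ: 4+12+5+12+1 = 34
HQ→H2→Y1→U1→L1→HQ: 4+5+17+5+11 = 42
HQ→H2→L1→U1→Y1→HQ: 4+7+5+17+1 = 34
HQ→Y1→U1→H2→L1→HQ: 1+17+12+7+11 = 48
HQ→Y1→H2→U1→L1→HQ: 1+5+12+5+11 = 34
The minimum is 34.
One optimal route: HQ → U1 → L1 → H2 → Y1 → HQ (or its reverse).

34 miles — the shortest possible round trip.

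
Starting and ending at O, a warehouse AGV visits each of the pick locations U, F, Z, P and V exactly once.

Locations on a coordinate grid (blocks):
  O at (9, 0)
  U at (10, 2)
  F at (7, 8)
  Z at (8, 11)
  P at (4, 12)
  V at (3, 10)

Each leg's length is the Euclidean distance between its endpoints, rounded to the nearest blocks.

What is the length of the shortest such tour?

With 5 stops there are 5!/2 = 60 distinct round trips (a route and its reverse cost the same).
O-U-F-Z-P-V-O: 2+7+3+4+2+12 = 30
O-U-F-Z-V-P-O: 2+7+3+5+2+13 = 32
O-U-F-P-Z-V-O: 2+7+5+4+5+12 = 35
O-U-F-P-V-Z-O: 2+7+5+2+5+11 = 32
O-U-F-V-Z-P-O: 2+7+4+5+4+13 = 35
O-U-F-V-P-Z-O: 2+7+4+2+4+11 = 30
O-U-Z-F-P-V-O: 2+9+3+5+2+12 = 33
O-U-Z-F-V-P-O: 2+9+3+4+2+13 = 33
O-U-Z-P-F-V-O: 2+9+4+5+4+12 = 36
O-U-Z-P-V-F-O: 2+9+4+2+4+8 = 29
O-U-Z-V-F-P-O: 2+9+5+4+5+13 = 38
O-U-Z-V-P-F-O: 2+9+5+2+5+8 = 31
O-U-P-F-Z-V-O: 2+12+5+3+5+12 = 39
O-U-P-F-V-Z-O: 2+12+5+4+5+11 = 39
… (46 more)
The minimum is 29.
One optimal route: O → U → Z → P → V → F → O (or its reverse).

Shortest round trip = 29 blocks.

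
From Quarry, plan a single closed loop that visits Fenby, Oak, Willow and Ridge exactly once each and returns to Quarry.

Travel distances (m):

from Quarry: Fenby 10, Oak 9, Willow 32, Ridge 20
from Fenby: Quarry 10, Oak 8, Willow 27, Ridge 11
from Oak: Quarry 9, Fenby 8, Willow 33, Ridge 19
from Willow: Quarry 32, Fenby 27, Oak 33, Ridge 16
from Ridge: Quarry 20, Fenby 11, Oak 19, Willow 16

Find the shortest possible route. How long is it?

With 4 stops there are 4!/2 = 12 distinct round trips (a route and its reverse cost the same).
Quarry → Fenby → Oak → Willow → Ridge → Quarry: 10+8+33+16+20 = 87
Quarry → Fenby → Oak → Ridge → Willow → Quarry: 10+8+19+16+32 = 85
Quarry → Fenby → Willow → Oak → Ridge → Quarry: 10+27+33+19+20 = 109
Quarry → Fenby → Willow → Ridge → Oak → Quarry: 10+27+16+19+9 = 81
Quarry → Fenby → Ridge → Oak → Willow → Quarry: 10+11+19+33+32 = 105
Quarry → Fenby → Ridge → Willow → Oak → Quarry: 10+11+16+33+9 = 79
Quarry → Oak → Fenby → Willow → Ridge → Quarry: 9+8+27+16+20 = 80
Quarry → Oak → Fenby → Ridge → Willow → Quarry: 9+8+11+16+32 = 76
Quarry → Oak → Willow → Fenby → Ridge → Quarry: 9+33+27+11+20 = 100
Quarry → Oak → Ridge → Fenby → Willow → Quarry: 9+19+11+27+32 = 98
Quarry → Willow → Fenby → Oak → Ridge → Quarry: 32+27+8+19+20 = 106
Quarry → Willow → Oak → Fenby → Ridge → Quarry: 32+33+8+11+20 = 104
The minimum is 76.
One optimal route: Quarry → Oak → Fenby → Ridge → Willow → Quarry (or its reverse).

Minimum total distance: 76 m.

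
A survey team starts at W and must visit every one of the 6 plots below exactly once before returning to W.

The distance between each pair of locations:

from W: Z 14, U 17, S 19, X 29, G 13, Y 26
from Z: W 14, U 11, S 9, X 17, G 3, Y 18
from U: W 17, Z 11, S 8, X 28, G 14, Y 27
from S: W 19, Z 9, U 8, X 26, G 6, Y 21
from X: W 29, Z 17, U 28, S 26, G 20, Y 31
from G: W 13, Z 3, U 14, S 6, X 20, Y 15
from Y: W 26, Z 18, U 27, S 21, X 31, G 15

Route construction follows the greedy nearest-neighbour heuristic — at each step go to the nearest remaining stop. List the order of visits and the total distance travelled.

Nearest-neighbour total = 120; route W → G → Z → S → U → Y → X → W.

At W the remaining stops are G 13, Z 14, U 17, S 19, Y 26, X 29; go to G.
At G the remaining stops are Z 3, S 6, U 14, Y 15, X 20; go to Z.
At Z the remaining stops are S 9, U 11, X 17, Y 18; go to S.
At S the remaining stops are U 8, Y 21, X 26; go to U.
At U the remaining stops are Y 27, X 28; go to Y.
At Y the remaining stops are X 31; go to X.
Return X→W: 29.
Total = 13 + 3 + 9 + 8 + 27 + 31 + 29 = 120.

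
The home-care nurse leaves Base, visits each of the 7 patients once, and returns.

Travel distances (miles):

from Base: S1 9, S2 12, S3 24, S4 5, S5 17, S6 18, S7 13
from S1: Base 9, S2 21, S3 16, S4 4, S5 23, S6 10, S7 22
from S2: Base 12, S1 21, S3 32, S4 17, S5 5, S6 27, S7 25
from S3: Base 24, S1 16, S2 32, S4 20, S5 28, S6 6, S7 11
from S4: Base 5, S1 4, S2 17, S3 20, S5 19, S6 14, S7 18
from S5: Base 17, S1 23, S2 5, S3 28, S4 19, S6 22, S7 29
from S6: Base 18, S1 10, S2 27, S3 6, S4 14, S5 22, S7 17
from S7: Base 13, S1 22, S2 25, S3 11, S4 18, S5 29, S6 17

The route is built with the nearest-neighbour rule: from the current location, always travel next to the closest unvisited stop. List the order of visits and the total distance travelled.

At Base the remaining stops are S4 5, S1 9, S2 12, S7 13, S5 17, S6 18, S3 24; go to S4.
At S4 the remaining stops are S1 4, S6 14, S2 17, S7 18, S5 19, S3 20; go to S1.
At S1 the remaining stops are S6 10, S3 16, S2 21, S7 22, S5 23; go to S6.
At S6 the remaining stops are S3 6, S7 17, S5 22, S2 27; go to S3.
At S3 the remaining stops are S7 11, S5 28, S2 32; go to S7.
At S7 the remaining stops are S2 25, S5 29; go to S2.
At S2 the remaining stops are S5 5; go to S5.
Return S5→Base: 17.
Total = 5 + 4 + 10 + 6 + 11 + 25 + 5 + 17 = 83.

Nearest-neighbour total = 83 miles; route Base → S4 → S1 → S6 → S3 → S7 → S2 → S5 → Base.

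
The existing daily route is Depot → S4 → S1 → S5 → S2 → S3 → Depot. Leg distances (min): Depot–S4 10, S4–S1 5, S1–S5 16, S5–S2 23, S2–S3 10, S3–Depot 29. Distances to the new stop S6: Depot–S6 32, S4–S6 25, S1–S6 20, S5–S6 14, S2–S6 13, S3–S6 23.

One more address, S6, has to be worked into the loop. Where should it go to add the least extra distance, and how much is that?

Adding 4 min by placing S6 on the S5–S2 leg.

Insertion cost between consecutive stops i–j is d(i,S6) + d(S6,j) − d(i,j):
  between Depot and S4: 32 + 25 − 10 = 47
  between S4 and S1: 25 + 20 − 5 = 40
  between S1 and S5: 20 + 14 − 16 = 18
  between S5 and S2: 14 + 13 − 23 = 4
  between S2 and S3: 13 + 23 − 10 = 26
  between S3 and Depot: 23 + 32 − 29 = 26
Cheapest insertion is between S5 and S2, adding 4.
New total = 93 + 4 = 97.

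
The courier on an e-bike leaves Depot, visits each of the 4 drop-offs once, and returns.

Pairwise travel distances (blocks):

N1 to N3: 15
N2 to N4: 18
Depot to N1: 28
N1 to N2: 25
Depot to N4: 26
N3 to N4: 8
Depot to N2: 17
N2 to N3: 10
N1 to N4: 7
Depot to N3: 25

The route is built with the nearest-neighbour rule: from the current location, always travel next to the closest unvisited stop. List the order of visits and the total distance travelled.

Nearest-neighbour total = 70 blocks; route Depot → N2 → N3 → N4 → N1 → Depot.

Depot → [N2:17 / N3:25 / N4:26 / N1:28] → N2 (17)
N2 → [N3:10 / N4:18 / N1:25] → N3 (10)
N3 → [N4:8 / N1:15] → N4 (8)
N4 → [N1:7] → N1 (7)
Return N1→Depot: 28.
Total = 17 + 10 + 8 + 7 + 28 = 70.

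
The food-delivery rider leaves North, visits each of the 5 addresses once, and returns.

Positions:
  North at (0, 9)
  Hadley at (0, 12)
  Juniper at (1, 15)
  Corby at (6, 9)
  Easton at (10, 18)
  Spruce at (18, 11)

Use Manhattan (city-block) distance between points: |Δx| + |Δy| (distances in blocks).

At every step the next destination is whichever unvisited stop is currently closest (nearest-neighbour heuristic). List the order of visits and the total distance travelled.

North → [Hadley:3 / Corby:6 / Juniper:7 / Easton:19 / Spruce:20] → Hadley (3)
Hadley → [Juniper:4 / Corby:9 / Easton:16 / Spruce:19] → Juniper (4)
Juniper → [Corby:11 / Easton:12 / Spruce:21] → Corby (11)
Corby → [Easton:13 / Spruce:14] → Easton (13)
Easton → [Spruce:15] → Spruce (15)
Return Spruce→North: 20.
Total = 3 + 4 + 11 + 13 + 15 + 20 = 66.

66 blocks along North → Hadley → Juniper → Corby → Easton → Spruce → North.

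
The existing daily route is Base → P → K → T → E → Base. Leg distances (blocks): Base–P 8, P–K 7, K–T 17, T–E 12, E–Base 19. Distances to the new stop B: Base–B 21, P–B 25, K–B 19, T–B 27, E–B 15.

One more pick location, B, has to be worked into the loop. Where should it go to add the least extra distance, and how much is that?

Adding 17 blocks by placing B on the E–Base leg.

Insertion cost between consecutive stops i–j is d(i,B) + d(B,j) − d(i,j):
  between Base and P: 21 + 25 − 8 = 38
  between P and K: 25 + 19 − 7 = 37
  between K and T: 19 + 27 − 17 = 29
  between T and E: 27 + 15 − 12 = 30
  between E and Base: 15 + 21 − 19 = 17
Cheapest insertion is between E and Base, adding 17.
New total = 63 + 17 = 80.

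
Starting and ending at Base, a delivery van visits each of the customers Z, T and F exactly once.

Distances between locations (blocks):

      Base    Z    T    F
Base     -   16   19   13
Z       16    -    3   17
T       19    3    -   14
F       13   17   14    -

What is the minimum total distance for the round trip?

Base → Z → T → F → Base: 16+3+14+13 = 46
Base → Z → F → T → Base: 16+17+14+19 = 66
Base → T → Z → F → Base: 19+3+17+13 = 52
The minimum is 46.
One optimal route: Base → Z → T → F → Base (or its reverse).

Shortest round trip = 46 blocks.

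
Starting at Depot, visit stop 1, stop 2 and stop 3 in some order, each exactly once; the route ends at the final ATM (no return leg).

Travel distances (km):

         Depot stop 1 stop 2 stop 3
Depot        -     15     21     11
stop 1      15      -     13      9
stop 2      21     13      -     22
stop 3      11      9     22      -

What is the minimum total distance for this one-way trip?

There are 3! = 6 possible orderings.
Depot - stop 1 - stop 2 - stop 3: 15+13+22 = 50
Depot - stop 1 - stop 3 - stop 2: 15+9+22 = 46
Depot - stop 2 - stop 1 - stop 3: 21+13+9 = 43
Depot - stop 2 - stop 3 - stop 1: 21+22+9 = 52
Depot - stop 3 - stop 1 - stop 2: 11+9+13 = 33
Depot - stop 3 - stop 2 - stop 1: 11+22+13 = 46
The minimum is 33.
One shortest path: Depot → stop 3 → stop 1 → stop 2.

Shortest open route: 33 km.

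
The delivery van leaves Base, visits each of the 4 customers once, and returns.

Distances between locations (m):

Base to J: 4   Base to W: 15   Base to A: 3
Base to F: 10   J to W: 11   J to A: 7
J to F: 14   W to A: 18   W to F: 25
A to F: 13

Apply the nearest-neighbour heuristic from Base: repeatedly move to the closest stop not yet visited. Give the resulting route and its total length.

Base → [A:3 / J:4 / F:10 / W:15] → A (3)
A → [J:7 / F:13 / W:18] → J (7)
J → [W:11 / F:14] → W (11)
W → [F:25] → F (25)
Return F→Base: 10.
Total = 3 + 7 + 11 + 25 + 10 = 56.

Nearest-neighbour total = 56 m; route Base → A → J → W → F → Base.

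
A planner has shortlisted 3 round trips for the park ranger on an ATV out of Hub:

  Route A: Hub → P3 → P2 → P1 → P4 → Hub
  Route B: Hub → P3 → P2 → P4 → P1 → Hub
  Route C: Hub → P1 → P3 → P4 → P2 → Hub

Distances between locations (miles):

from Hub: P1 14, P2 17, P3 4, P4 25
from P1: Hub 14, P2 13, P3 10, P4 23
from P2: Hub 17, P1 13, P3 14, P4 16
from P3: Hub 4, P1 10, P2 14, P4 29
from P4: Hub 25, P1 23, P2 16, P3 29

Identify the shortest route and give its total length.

Route A: 4 + 14 + 13 + 23 + 25 = 79
Route B: 4 + 14 + 16 + 23 + 14 = 71
Route C: 14 + 10 + 29 + 16 + 17 = 86

71 miles — Route B is the shortest.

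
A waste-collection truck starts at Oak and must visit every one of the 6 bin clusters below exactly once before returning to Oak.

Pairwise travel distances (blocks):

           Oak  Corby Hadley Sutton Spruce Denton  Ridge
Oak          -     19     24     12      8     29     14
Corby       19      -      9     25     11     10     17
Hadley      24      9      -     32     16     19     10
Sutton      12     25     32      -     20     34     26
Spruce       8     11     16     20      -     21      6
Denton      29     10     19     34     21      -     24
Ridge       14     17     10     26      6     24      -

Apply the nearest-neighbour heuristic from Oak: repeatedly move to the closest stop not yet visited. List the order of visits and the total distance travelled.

Oak → [Spruce:8 / Sutton:12 / Ridge:14 / Corby:19 / Hadley:24 / Denton:29] → Spruce (8)
Spruce → [Ridge:6 / Corby:11 / Hadley:16 / Sutton:20 / Denton:21] → Ridge (6)
Ridge → [Hadley:10 / Corby:17 / Denton:24 / Sutton:26] → Hadley (10)
Hadley → [Corby:9 / Denton:19 / Sutton:32] → Corby (9)
Corby → [Denton:10 / Sutton:25] → Denton (10)
Denton → [Sutton:34] → Sutton (34)
Return Sutton→Oak: 12.
Total = 8 + 6 + 10 + 9 + 10 + 34 + 12 = 89.

Total distance 89 blocks via the nearest-neighbour route Oak → Spruce → Ridge → Hadley → Corby → Denton → Sutton → Oak.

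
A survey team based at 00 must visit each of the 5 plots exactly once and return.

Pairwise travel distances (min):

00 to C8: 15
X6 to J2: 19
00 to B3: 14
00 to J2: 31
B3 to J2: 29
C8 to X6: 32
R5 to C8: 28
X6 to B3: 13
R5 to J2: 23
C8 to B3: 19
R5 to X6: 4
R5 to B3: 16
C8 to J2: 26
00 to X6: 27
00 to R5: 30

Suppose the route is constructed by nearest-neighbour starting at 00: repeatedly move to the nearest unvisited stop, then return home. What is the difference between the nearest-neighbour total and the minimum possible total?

1 min longer than the optimal tour.

00: B3=14, C8=15, X6=27, R5=30, J2=31 ⇒ B3
B3: X6=13, R5=16, C8=19, J2=29 ⇒ X6
X6: R5=4, J2=19, C8=32 ⇒ R5
R5: J2=23, C8=28 ⇒ J2
J2: C8=26 ⇒ C8
NN route 00 → B3 → X6 → R5 → J2 → C8 → 00 costs 95.
Optimal: 00 → C8 → J2 → X6 → R5 → B3 → 00 costs 94 (by enumerating all 60 distinct tours).
Excess = 95 − 94 = 1.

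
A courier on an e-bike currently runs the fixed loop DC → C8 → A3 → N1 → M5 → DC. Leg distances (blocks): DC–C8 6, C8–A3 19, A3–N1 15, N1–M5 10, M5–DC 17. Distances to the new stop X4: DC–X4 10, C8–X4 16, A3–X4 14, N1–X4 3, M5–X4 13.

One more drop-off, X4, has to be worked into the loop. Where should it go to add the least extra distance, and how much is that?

Insertion cost between consecutive stops i–j is d(i,X4) + d(X4,j) − d(i,j):
  between DC and C8: 10 + 16 − 6 = 20
  between C8 and A3: 16 + 14 − 19 = 11
  between A3 and N1: 14 + 3 − 15 = 2
  between N1 and M5: 3 + 13 − 10 = 6
  between M5 and DC: 13 + 10 − 17 = 6
Cheapest insertion is between A3 and N1, adding 2.
New total = 67 + 2 = 69.

Adding 2 blocks by placing X4 on the A3–N1 leg.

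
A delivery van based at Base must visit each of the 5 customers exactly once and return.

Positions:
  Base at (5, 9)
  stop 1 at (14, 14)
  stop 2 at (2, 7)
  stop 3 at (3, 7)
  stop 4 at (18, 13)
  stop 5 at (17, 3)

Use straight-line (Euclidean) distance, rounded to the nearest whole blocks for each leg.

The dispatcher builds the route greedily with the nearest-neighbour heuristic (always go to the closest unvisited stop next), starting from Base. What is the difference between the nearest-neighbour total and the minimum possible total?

From Base: stop 3=3, stop 2=4, stop 1=10, stop 5=13, stop 4=14 → choose stop 3 (3).
From stop 3: stop 2=1, stop 1=13, stop 5=15, stop 4=16 → choose stop 2 (1).
From stop 2: stop 1=14, stop 5=16, stop 4=17 → choose stop 1 (14).
From stop 1: stop 4=4, stop 5=11 → choose stop 4 (4).
From stop 4: stop 5=10 → choose stop 5 (10).
NN route Base → stop 3 → stop 2 → stop 1 → stop 4 → stop 5 → Base costs 45.
Optimal: Base → stop 1 → stop 4 → stop 5 → stop 2 → stop 3 → Base costs 44 (by enumerating all 60 distinct tours).
Excess = 45 − 44 = 1.

The nearest-neighbour route is 1 blocks longer than optimal.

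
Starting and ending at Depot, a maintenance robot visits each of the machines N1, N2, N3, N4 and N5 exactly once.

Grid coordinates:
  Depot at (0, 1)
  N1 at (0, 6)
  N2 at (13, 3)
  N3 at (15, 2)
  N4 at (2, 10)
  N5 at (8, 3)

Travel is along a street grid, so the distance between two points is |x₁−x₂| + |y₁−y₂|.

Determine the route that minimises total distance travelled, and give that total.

Minimum total distance: 48.

There are 60 distinct closed tours to check (reversals are equivalent).
Depot - N1 - N2 - N3 - N4 - N5 - Depot: 5+16+3+21+13+10 = 68
Depot - N1 - N2 - N3 - N5 - N4 - Depot: 5+16+3+8+13+11 = 56
Depot - N1 - N2 - N4 - N3 - N5 - Depot: 5+16+18+21+8+10 = 78
Depot - N1 - N2 - N4 - N5 - N3 - Depot: 5+16+18+13+8+16 = 76
Depot - N1 - N2 - N5 - N3 - N4 - Depot: 5+16+5+8+21+11 = 66
Depot - N1 - N2 - N5 - N4 - N3 - Depot: 5+16+5+13+21+16 = 76
Depot - N1 - N3 - N2 - N4 - N5 - Depot: 5+19+3+18+13+10 = 68
Depot - N1 - N3 - N2 - N5 - N4 - Depot: 5+19+3+5+13+11 = 56
Depot - N1 - N3 - N4 - N2 - N5 - Depot: 5+19+21+18+5+10 = 78
Depot - N1 - N3 - N4 - N5 - N2 - Depot: 5+19+21+13+5+15 = 78
Depot - N1 - N3 - N5 - N2 - N4 - Depot: 5+19+8+5+18+11 = 66
Depot - N1 - N3 - N5 - N4 - N2 - Depot: 5+19+8+13+18+15 = 78
Depot - N1 - N4 - N2 - N3 - N5 - Depot: 5+6+18+3+8+10 = 50
Depot - N1 - N4 - N2 - N5 - N3 - Depot: 5+6+18+5+8+16 = 58
… (46 more)
Depot - N1 - N4 - N5 - N2 - N3 - Depot: 5+6+13+5+3+16 = 48  ← best
The minimum is 48.
One optimal route: Depot → N1 → N4 → N5 → N2 → N3 → Depot (or its reverse).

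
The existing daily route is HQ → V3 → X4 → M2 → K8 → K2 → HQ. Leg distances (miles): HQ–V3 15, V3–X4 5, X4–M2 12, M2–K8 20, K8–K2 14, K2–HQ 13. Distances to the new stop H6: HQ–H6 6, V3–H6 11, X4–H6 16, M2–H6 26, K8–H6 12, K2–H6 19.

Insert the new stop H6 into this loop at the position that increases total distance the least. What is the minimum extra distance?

Adding 2 miles by placing H6 on the HQ–V3 leg.

Insertion cost between consecutive stops i–j is d(i,H6) + d(H6,j) − d(i,j):
  between HQ and V3: 6 + 11 − 15 = 2
  between V3 and X4: 11 + 16 − 5 = 22
  between X4 and M2: 16 + 26 − 12 = 30
  between M2 and K8: 26 + 12 − 20 = 18
  between K8 and K2: 12 + 19 − 14 = 17
  between K2 and HQ: 19 + 6 − 13 = 12
Cheapest insertion is between HQ and V3, adding 2.
New total = 79 + 2 = 81.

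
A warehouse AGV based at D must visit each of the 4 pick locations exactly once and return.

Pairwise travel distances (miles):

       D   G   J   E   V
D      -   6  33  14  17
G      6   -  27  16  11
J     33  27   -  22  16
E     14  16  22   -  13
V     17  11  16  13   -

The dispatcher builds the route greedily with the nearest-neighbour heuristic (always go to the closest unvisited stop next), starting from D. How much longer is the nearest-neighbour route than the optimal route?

The nearest-neighbour route is 16 miles longer than optimal.

D: G=6, E=14, V=17, J=33 ⇒ G
G: V=11, E=16, J=27 ⇒ V
V: E=13, J=16 ⇒ E
E: J=22 ⇒ J
NN route D → G → V → E → J → D costs 85.
Optimal: D → G → V → J → E → D costs 69 (by enumerating all 12 distinct tours).
Excess = 85 − 69 = 16.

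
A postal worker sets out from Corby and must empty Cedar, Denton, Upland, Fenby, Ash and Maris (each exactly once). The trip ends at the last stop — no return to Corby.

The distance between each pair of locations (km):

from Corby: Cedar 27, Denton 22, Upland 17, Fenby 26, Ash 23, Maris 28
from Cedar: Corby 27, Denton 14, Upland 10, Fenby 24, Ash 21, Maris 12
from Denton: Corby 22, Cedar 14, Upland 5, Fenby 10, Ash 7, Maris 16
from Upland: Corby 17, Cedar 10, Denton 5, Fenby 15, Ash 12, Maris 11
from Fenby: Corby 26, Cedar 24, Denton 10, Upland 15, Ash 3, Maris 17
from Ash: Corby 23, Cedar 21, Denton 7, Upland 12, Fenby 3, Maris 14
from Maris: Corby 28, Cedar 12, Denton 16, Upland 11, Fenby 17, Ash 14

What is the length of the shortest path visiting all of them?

There are 6! = 720 possible orderings.
Corby→Cedar→Denton→Upland→Fenby→Ash→Maris: 27+14+5+15+3+14 = 78
Corby→Cedar→Denton→Upland→Fenby→Maris→Ash: 27+14+5+15+17+14 = 92
Corby→Cedar→Denton→Upland→Ash→Fenby→Maris: 27+14+5+12+3+17 = 78
Corby→Cedar→Denton→Upland→Ash→Maris→Fenby: 27+14+5+12+14+17 = 89
Corby→Cedar→Denton→Upland→Maris→Fenby→Ash: 27+14+5+11+17+3 = 77
Corby→Cedar→Denton→Upland→Maris→Ash→Fenby: 27+14+5+11+14+3 = 74
Corby→Cedar→Denton→Fenby→Upland→Ash→Maris: 27+14+10+15+12+14 = 92
Corby→Cedar→Denton→Fenby→Upland→Maris→Ash: 27+14+10+15+11+14 = 91
… (712 more)
Corby→Upland→Denton→Fenby→Ash→Maris→Cedar: 17+5+10+3+14+12 = 61  ← best
The minimum is 61.
One shortest path: Corby → Upland → Denton → Fenby → Ash → Maris → Cedar.

Minimum one-way distance = 61 km.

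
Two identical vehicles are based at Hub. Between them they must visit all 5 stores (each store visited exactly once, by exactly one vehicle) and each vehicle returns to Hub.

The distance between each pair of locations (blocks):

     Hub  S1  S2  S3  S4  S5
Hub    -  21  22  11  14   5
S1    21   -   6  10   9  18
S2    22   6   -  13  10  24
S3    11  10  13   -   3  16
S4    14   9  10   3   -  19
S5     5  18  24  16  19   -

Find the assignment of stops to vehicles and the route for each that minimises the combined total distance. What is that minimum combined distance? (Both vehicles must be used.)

Try each way of splitting the stops between the two vehicles (each non-empty) and, for each split, find the best tour for each vehicle:
  {S1} + {S2, S3, S4, S5}: 42 + 53 = 95
  {S2} + {S1, S3, S4, S5}: 44 + 46 = 90
  {S1, S2} + {S3, S4, S5}: 49 + 38 = 87
  {S3} + {S1, S2, S4, S5}: 22 + 53 = 75
  {S1, S3} + {S2, S4, S5}: 42 + 53 = 95
  {S2, S3} + {S1, S4, S5}: 46 + 46 = 92
  … (15 splits in total)
  {S1, S2, S3, S4} + {S5}: 51 + 10 = 61  ← best
Best: vehicle 1 Hub → S1 → S2 → S4 → S3 → Hub = 51; vehicle 2 Hub → S5 → Hub = 10; combined 61.

Minimum combined distance: 61 blocks.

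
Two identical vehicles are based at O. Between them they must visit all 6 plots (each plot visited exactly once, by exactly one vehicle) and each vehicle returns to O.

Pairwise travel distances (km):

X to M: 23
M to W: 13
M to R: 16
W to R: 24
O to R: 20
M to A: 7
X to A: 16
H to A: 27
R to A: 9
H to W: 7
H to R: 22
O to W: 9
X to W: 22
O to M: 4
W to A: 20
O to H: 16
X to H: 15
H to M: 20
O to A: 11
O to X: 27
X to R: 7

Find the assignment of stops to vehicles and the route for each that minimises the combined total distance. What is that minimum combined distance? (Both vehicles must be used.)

Minimum combined distance: 66 km.

Try each way of splitting the stops between the two vehicles (each non-empty) and, for each split, find the best tour for each vehicle:
  {X} + {H, M, W, R, A}: 54 + 58 = 112
  {H} + {X, M, W, R, A}: 32 + 58 = 90
  {X, H} + {M, W, R, A}: 58 + 53 = 111
  {M} + {X, H, W, R, A}: 8 + 58 = 66
  {X, M} + {H, W, R, A}: 54 + 58 = 112
  {H, M} + {X, W, R, A}: 40 + 58 = 98
  … (31 splits in total)
Best: vehicle 1 O → M → O = 8; vehicle 2 O → W → H → X → R → A → O = 58; combined 66.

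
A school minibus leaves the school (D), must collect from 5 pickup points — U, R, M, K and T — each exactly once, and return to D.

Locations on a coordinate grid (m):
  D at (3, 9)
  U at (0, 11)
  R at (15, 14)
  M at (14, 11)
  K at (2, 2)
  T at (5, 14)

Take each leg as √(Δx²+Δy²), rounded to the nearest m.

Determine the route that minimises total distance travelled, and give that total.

45 m — the shortest possible round trip.

There are 60 distinct closed tours to check (reversals are equivalent).
D-U-R-M-K-T-D: 4+15+3+15+12+5 = 54
D-U-R-M-T-K-D: 4+15+3+9+12+7 = 50
D-U-R-K-M-T-D: 4+15+18+15+9+5 = 66
D-U-R-K-T-M-D: 4+15+18+12+9+11 = 69
D-U-R-T-M-K-D: 4+15+10+9+15+7 = 60
D-U-R-T-K-M-D: 4+15+10+12+15+11 = 67
D-U-M-R-K-T-D: 4+14+3+18+12+5 = 56
D-U-M-R-T-K-D: 4+14+3+10+12+7 = 50
D-U-M-K-R-T-D: 4+14+15+18+10+5 = 66
D-U-M-K-T-R-D: 4+14+15+12+10+13 = 68
D-U-M-T-R-K-D: 4+14+9+10+18+7 = 62
D-U-M-T-K-R-D: 4+14+9+12+18+13 = 70
D-U-K-R-M-T-D: 4+9+18+3+9+5 = 48
D-U-K-R-T-M-D: 4+9+18+10+9+11 = 61
… (46 more)
D-U-T-R-M-K-D: 4+6+10+3+15+7 = 45  ← best
The minimum is 45.
One optimal route: D → U → T → R → M → K → D (or its reverse).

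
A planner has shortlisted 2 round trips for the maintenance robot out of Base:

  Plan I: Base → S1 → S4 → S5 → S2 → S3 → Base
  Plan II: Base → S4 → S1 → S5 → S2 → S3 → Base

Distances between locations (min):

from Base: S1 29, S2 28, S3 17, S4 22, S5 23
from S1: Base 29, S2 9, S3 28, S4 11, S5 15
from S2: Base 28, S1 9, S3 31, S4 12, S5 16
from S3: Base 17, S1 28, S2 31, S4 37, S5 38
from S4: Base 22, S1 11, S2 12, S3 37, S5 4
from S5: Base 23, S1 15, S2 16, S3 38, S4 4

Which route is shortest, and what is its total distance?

Plan I: 29 + 11 + 4 + 16 + 31 + 17 = 108
Plan II: 22 + 11 + 15 + 16 + 31 + 17 = 112

Shortest is Plan I, total 108 min.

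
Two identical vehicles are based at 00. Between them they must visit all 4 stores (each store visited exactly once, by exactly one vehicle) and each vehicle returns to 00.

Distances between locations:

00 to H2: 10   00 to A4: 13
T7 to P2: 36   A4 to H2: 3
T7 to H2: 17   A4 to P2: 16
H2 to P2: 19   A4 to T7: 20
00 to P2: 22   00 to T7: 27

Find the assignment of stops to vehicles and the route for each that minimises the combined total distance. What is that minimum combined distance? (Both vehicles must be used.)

Try each way of splitting the stops between the two vehicles (each non-empty) and, for each split, find the best tour for each vehicle:
  {A4} + {T7, H2, P2}: 26 + 85 = 111
  {T7} + {A4, H2, P2}: 54 + 51 = 105
  {A4, T7} + {H2, P2}: 60 + 51 = 111
  {H2} + {A4, T7, P2}: 20 + 85 = 105
  {A4, H2} + {T7, P2}: 26 + 85 = 111
  {T7, H2} + {A4, P2}: 54 + 51 = 105
  … (7 splits in total)
  {A4, T7, H2} + {P2}: 60 + 44 = 104  ← best
Best: vehicle 1 00 → A4 → T7 → H2 → 00 = 60; vehicle 2 00 → P2 → 00 = 44; combined 104.

Minimum combined distance: 104.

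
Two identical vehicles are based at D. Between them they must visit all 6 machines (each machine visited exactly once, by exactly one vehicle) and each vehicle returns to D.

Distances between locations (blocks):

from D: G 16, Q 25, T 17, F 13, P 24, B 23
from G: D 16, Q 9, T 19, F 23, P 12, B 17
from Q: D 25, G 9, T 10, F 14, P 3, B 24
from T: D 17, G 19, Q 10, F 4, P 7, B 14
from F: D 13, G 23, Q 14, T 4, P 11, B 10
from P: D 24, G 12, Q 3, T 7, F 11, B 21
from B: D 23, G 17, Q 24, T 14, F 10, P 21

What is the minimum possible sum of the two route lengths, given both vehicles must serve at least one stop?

98 blocks — the smallest possible combined total.

Try each way of splitting the stops between the two vehicles (each non-empty) and, for each split, find the best tour for each vehicle:
  {G} + {Q, T, F, P, B}: 32 + 72 = 104
  {Q} + {G, T, F, P, B}: 50 + 72 = 122
  {G, Q} + {T, F, P, B}: 50 + 68 = 118
  {T} + {G, Q, F, P, B}: 34 + 72 = 106
  {G, T} + {Q, F, P, B}: 52 + 72 = 124
  {Q, T} + {G, F, P, B}: 52 + 72 = 124
  … (31 splits in total)
  {F} + {G, Q, T, P, B}: 26 + 72 = 98  ← best
Best: vehicle 1 D → F → D = 26; vehicle 2 D → G → Q → P → T → B → D = 72; combined 98.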